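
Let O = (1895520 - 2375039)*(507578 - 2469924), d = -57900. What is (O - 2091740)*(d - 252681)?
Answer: -292250540386543554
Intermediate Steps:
O = 940982191574 (O = -479519*(-1962346) = 940982191574)
(O - 2091740)*(d - 252681) = (940982191574 - 2091740)*(-57900 - 252681) = 940980099834*(-310581) = -292250540386543554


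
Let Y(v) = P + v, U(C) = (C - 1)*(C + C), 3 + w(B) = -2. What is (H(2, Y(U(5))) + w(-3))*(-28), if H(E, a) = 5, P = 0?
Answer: 0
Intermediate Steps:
w(B) = -5 (w(B) = -3 - 2 = -5)
U(C) = 2*C*(-1 + C) (U(C) = (-1 + C)*(2*C) = 2*C*(-1 + C))
Y(v) = v (Y(v) = 0 + v = v)
(H(2, Y(U(5))) + w(-3))*(-28) = (5 - 5)*(-28) = 0*(-28) = 0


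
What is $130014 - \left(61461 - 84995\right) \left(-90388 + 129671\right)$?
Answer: $924616136$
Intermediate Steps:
$130014 - \left(61461 - 84995\right) \left(-90388 + 129671\right) = 130014 - \left(-23534\right) 39283 = 130014 - -924486122 = 130014 + 924486122 = 924616136$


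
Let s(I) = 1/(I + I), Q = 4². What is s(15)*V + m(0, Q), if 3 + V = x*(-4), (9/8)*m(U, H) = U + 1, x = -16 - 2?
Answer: 287/90 ≈ 3.1889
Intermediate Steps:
x = -18
Q = 16
s(I) = 1/(2*I)
m(U, H) = 8/9 + 8*U/9 (m(U, H) = 8*(U + 1)/9 = 8*(1 + U)/9 = 8/9 + 8*U/9)
V = 69 (V = -3 - 18*(-4) = -3 + 72 = 69)
s(15)*V + m(0, Q) = ((½)/15)*69 + (8/9 + (8/9)*0) = ((½)*(1/15))*69 + (8/9 + 0) = (1/30)*69 + 8/9 = 23/10 + 8/9 = 287/90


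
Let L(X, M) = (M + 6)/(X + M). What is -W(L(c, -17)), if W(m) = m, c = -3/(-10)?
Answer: -110/167 ≈ -0.65868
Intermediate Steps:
c = 3/10 (c = -3*(-⅒) = 3/10 ≈ 0.30000)
L(X, M) = (6 + M)/(M + X)
-W(L(c, -17)) = -(6 - 17)/(-17 + 3/10) = -(-11)/(-167/10) = -(-10)*(-11)/167 = -1*110/167 = -110/167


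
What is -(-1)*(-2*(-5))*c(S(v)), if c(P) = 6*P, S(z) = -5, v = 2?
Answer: -300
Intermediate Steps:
-(-1)*(-2*(-5))*c(S(v)) = -(-1)*(-2*(-5))*(6*(-5)) = -(-1)*10*(-30) = -(-1)*(-300) = -1*300 = -300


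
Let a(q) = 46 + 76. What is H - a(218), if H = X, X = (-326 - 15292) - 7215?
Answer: -22955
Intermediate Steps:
X = -22833 (X = -15618 - 7215 = -22833)
a(q) = 122
H = -22833
H - a(218) = -22833 - 1*122 = -22833 - 122 = -22955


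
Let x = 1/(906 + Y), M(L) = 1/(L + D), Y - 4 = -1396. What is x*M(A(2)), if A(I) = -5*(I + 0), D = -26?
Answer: 1/17496 ≈ 5.7156e-5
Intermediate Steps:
Y = -1392 (Y = 4 - 1396 = -1392)
A(I) = -5*I
M(L) = 1/(-26 + L) (M(L) = 1/(L - 26) = 1/(-26 + L))
x = -1/486 (x = 1/(906 - 1392) = 1/(-486) = -1/486 ≈ -0.0020576)
x*M(A(2)) = -1/(486*(-26 - 5*2)) = -1/(486*(-26 - 10)) = -1/486/(-36) = -1/486*(-1/36) = 1/17496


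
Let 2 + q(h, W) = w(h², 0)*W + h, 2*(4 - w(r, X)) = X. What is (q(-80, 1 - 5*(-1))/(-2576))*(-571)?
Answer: -16559/1288 ≈ -12.856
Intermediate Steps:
w(r, X) = 4 - X/2
q(h, W) = -2 + h + 4*W (q(h, W) = -2 + ((4 - ½*0)*W + h) = -2 + ((4 + 0)*W + h) = -2 + (4*W + h) = -2 + (h + 4*W) = -2 + h + 4*W)
(q(-80, 1 - 5*(-1))/(-2576))*(-571) = ((-2 - 80 + 4*(1 - 5*(-1)))/(-2576))*(-571) = ((-2 - 80 + 4*(1 + 5))*(-1/2576))*(-571) = ((-2 - 80 + 4*6)*(-1/2576))*(-571) = ((-2 - 80 + 24)*(-1/2576))*(-571) = -58*(-1/2576)*(-571) = (29/1288)*(-571) = -16559/1288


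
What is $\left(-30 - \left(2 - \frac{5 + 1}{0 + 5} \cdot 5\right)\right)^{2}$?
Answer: $676$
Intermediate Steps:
$\left(-30 - \left(2 - \frac{5 + 1}{0 + 5} \cdot 5\right)\right)^{2} = \left(-30 - \left(2 - \frac{6}{5} \cdot 5\right)\right)^{2} = \left(-30 - \left(2 - 6 \cdot \frac{1}{5} \cdot 5\right)\right)^{2} = \left(-30 + \left(-2 + \frac{6}{5} \cdot 5\right)\right)^{2} = \left(-30 + \left(-2 + 6\right)\right)^{2} = \left(-30 + 4\right)^{2} = \left(-26\right)^{2} = 676$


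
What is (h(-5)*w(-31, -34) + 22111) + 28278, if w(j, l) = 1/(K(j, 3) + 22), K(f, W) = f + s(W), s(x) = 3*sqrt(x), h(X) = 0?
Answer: 50389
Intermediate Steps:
K(f, W) = f + 3*sqrt(W)
w(j, l) = 1/(22 + j + 3*sqrt(3)) (w(j, l) = 1/((j + 3*sqrt(3)) + 22) = 1/(22 + j + 3*sqrt(3)))
(h(-5)*w(-31, -34) + 22111) + 28278 = (0/(22 - 31 + 3*sqrt(3)) + 22111) + 28278 = (0/(-9 + 3*sqrt(3)) + 22111) + 28278 = (0 + 22111) + 28278 = 22111 + 28278 = 50389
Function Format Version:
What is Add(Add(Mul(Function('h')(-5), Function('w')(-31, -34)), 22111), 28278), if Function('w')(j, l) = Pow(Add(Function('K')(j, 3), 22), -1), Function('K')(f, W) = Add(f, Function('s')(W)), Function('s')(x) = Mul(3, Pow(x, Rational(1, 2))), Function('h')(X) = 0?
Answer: 50389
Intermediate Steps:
Function('K')(f, W) = Add(f, Mul(3, Pow(W, Rational(1, 2))))
Function('w')(j, l) = Pow(Add(22, j, Mul(3, Pow(3, Rational(1, 2)))), -1) (Function('w')(j, l) = Pow(Add(Add(j, Mul(3, Pow(3, Rational(1, 2)))), 22), -1) = Pow(Add(22, j, Mul(3, Pow(3, Rational(1, 2)))), -1))
Add(Add(Mul(Function('h')(-5), Function('w')(-31, -34)), 22111), 28278) = Add(Add(Mul(0, Pow(Add(22, -31, Mul(3, Pow(3, Rational(1, 2)))), -1)), 22111), 28278) = Add(Add(Mul(0, Pow(Add(-9, Mul(3, Pow(3, Rational(1, 2)))), -1)), 22111), 28278) = Add(Add(0, 22111), 28278) = Add(22111, 28278) = 50389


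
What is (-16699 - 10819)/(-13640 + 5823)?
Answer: 27518/7817 ≈ 3.5203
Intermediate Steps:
(-16699 - 10819)/(-13640 + 5823) = -27518/(-7817) = -27518*(-1/7817) = 27518/7817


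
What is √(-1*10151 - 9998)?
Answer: I*√20149 ≈ 141.95*I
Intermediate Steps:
√(-1*10151 - 9998) = √(-10151 - 9998) = √(-20149) = I*√20149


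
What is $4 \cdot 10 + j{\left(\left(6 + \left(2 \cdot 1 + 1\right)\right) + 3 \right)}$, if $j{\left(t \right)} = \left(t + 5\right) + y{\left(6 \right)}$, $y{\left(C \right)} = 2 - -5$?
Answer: $64$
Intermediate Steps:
$y{\left(C \right)} = 7$ ($y{\left(C \right)} = 2 + 5 = 7$)
$j{\left(t \right)} = 12 + t$ ($j{\left(t \right)} = \left(t + 5\right) + 7 = \left(5 + t\right) + 7 = 12 + t$)
$4 \cdot 10 + j{\left(\left(6 + \left(2 \cdot 1 + 1\right)\right) + 3 \right)} = 4 \cdot 10 + \left(12 + \left(\left(6 + \left(2 \cdot 1 + 1\right)\right) + 3\right)\right) = 40 + \left(12 + \left(\left(6 + \left(2 + 1\right)\right) + 3\right)\right) = 40 + \left(12 + \left(\left(6 + 3\right) + 3\right)\right) = 40 + \left(12 + \left(9 + 3\right)\right) = 40 + \left(12 + 12\right) = 40 + 24 = 64$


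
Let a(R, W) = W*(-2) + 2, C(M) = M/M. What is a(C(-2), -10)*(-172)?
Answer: -3784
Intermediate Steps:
C(M) = 1
a(R, W) = 2 - 2*W (a(R, W) = -2*W + 2 = 2 - 2*W)
a(C(-2), -10)*(-172) = (2 - 2*(-10))*(-172) = (2 + 20)*(-172) = 22*(-172) = -3784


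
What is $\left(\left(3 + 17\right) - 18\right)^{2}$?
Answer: $4$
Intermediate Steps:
$\left(\left(3 + 17\right) - 18\right)^{2} = \left(20 - 18\right)^{2} = 2^{2} = 4$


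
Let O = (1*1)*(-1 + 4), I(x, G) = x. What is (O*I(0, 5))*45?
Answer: 0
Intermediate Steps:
O = 3 (O = 1*3 = 3)
(O*I(0, 5))*45 = (3*0)*45 = 0*45 = 0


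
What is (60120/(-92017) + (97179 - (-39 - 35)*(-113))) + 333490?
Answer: 232690797/551 ≈ 4.2231e+5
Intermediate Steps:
(60120/(-92017) + (97179 - (-39 - 35)*(-113))) + 333490 = (60120*(-1/92017) + (97179 - (-74)*(-113))) + 333490 = (-360/551 + (97179 - 1*8362)) + 333490 = (-360/551 + (97179 - 8362)) + 333490 = (-360/551 + 88817) + 333490 = 48937807/551 + 333490 = 232690797/551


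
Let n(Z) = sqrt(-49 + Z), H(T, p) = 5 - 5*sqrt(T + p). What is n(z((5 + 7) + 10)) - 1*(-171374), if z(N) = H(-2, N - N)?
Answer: 171374 + sqrt(-44 - 5*I*sqrt(2)) ≈ 1.7137e+5 - 6.6545*I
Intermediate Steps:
z(N) = 5 - 5*I*sqrt(2) (z(N) = 5 - 5*sqrt(-2 + (N - N)) = 5 - 5*sqrt(-2 + 0) = 5 - 5*I*sqrt(2))
n(z((5 + 7) + 10)) - 1*(-171374) = sqrt(-49 + (5 - 5*I*sqrt(2))) - 1*(-171374) = sqrt(-44 - 5*I*sqrt(2)) + 171374 = 171374 + sqrt(-44 - 5*I*sqrt(2))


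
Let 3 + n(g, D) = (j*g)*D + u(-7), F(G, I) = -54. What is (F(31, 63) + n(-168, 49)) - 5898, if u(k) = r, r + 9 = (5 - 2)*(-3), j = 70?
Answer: -582213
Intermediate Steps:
r = -18 (r = -9 + (5 - 2)*(-3) = -9 + 3*(-3) = -9 - 9 = -18)
u(k) = -18
n(g, D) = -21 + 70*D*g (n(g, D) = -3 + ((70*g)*D - 18) = -3 + (70*D*g - 18) = -3 + (-18 + 70*D*g) = -21 + 70*D*g)
(F(31, 63) + n(-168, 49)) - 5898 = (-54 + (-21 + 70*49*(-168))) - 5898 = (-54 + (-21 - 576240)) - 5898 = (-54 - 576261) - 5898 = -576315 - 5898 = -582213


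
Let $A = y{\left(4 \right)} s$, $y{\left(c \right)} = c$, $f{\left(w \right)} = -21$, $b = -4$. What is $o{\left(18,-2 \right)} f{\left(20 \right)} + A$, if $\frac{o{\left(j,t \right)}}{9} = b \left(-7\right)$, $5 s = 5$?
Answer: $-5288$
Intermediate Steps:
$s = 1$ ($s = \frac{1}{5} \cdot 5 = 1$)
$o{\left(j,t \right)} = 252$ ($o{\left(j,t \right)} = 9 \left(\left(-4\right) \left(-7\right)\right) = 9 \cdot 28 = 252$)
$A = 4$ ($A = 4 \cdot 1 = 4$)
$o{\left(18,-2 \right)} f{\left(20 \right)} + A = 252 \left(-21\right) + 4 = -5292 + 4 = -5288$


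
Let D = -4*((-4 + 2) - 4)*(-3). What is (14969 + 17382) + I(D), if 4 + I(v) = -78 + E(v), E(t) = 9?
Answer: 32278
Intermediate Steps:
D = -72 (D = -4*(-2 - 4)*(-3) = -4*(-6)*(-3) = 24*(-3) = -72)
I(v) = -73 (I(v) = -4 + (-78 + 9) = -4 - 69 = -73)
(14969 + 17382) + I(D) = (14969 + 17382) - 73 = 32351 - 73 = 32278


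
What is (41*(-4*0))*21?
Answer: 0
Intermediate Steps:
(41*(-4*0))*21 = (41*0)*21 = 0*21 = 0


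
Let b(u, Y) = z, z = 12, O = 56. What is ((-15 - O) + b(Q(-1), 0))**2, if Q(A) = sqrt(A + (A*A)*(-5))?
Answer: 3481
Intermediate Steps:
Q(A) = sqrt(A - 5*A**2) (Q(A) = sqrt(A + A**2*(-5)) = sqrt(A - 5*A**2))
b(u, Y) = 12
((-15 - O) + b(Q(-1), 0))**2 = ((-15 - 1*56) + 12)**2 = ((-15 - 56) + 12)**2 = (-71 + 12)**2 = (-59)**2 = 3481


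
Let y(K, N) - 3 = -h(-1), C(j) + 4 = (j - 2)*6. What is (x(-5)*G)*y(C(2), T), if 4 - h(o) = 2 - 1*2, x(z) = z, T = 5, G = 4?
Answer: 20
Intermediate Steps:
h(o) = 4 (h(o) = 4 - (2 - 1*2) = 4 - (2 - 2) = 4 - 1*0 = 4 + 0 = 4)
C(j) = -16 + 6*j (C(j) = -4 + (j - 2)*6 = -4 + (-2 + j)*6 = -4 + (-12 + 6*j) = -16 + 6*j)
y(K, N) = -1 (y(K, N) = 3 - 1*4 = 3 - 4 = -1)
(x(-5)*G)*y(C(2), T) = -5*4*(-1) = -20*(-1) = 20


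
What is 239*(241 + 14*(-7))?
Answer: 34177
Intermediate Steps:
239*(241 + 14*(-7)) = 239*(241 - 98) = 239*143 = 34177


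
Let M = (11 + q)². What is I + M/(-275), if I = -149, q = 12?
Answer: -41504/275 ≈ -150.92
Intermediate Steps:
M = 529 (M = (11 + 12)² = 23² = 529)
I + M/(-275) = -149 + 529/(-275) = -149 + 529*(-1/275) = -149 - 529/275 = -41504/275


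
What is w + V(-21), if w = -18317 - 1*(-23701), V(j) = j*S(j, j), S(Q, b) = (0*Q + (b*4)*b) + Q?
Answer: -31219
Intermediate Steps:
S(Q, b) = Q + 4*b² (S(Q, b) = (0 + (4*b)*b) + Q = (0 + 4*b²) + Q = 4*b² + Q = Q + 4*b²)
V(j) = j*(j + 4*j²)
w = 5384 (w = -18317 + 23701 = 5384)
w + V(-21) = 5384 + (-21)²*(1 + 4*(-21)) = 5384 + 441*(1 - 84) = 5384 + 441*(-83) = 5384 - 36603 = -31219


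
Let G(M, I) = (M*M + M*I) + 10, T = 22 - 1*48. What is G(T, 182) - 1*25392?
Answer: -29438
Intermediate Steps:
T = -26 (T = 22 - 48 = -26)
G(M, I) = 10 + M² + I*M (G(M, I) = (M² + I*M) + 10 = 10 + M² + I*M)
G(T, 182) - 1*25392 = (10 + (-26)² + 182*(-26)) - 1*25392 = (10 + 676 - 4732) - 25392 = -4046 - 25392 = -29438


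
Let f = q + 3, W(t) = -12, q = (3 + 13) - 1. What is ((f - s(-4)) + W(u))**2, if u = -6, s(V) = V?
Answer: 100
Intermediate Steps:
q = 15 (q = 16 - 1 = 15)
f = 18 (f = 15 + 3 = 18)
((f - s(-4)) + W(u))**2 = ((18 - 1*(-4)) - 12)**2 = ((18 + 4) - 12)**2 = (22 - 12)**2 = 10**2 = 100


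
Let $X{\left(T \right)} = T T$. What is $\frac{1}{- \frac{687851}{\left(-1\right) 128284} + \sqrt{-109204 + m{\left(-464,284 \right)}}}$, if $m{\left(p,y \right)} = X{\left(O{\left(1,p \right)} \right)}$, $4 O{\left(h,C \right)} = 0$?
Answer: $\frac{88240277684}{1797619850572025} - \frac{32913569312 i \sqrt{27301}}{1797619850572025} \approx 4.9087 \cdot 10^{-5} - 0.0030253 i$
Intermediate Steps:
$O{\left(h,C \right)} = 0$ ($O{\left(h,C \right)} = \frac{1}{4} \cdot 0 = 0$)
$X{\left(T \right)} = T^{2}$
$m{\left(p,y \right)} = 0$ ($m{\left(p,y \right)} = 0^{2} = 0$)
$\frac{1}{- \frac{687851}{\left(-1\right) 128284} + \sqrt{-109204 + m{\left(-464,284 \right)}}} = \frac{1}{- \frac{687851}{\left(-1\right) 128284} + \sqrt{-109204 + 0}} = \frac{1}{- \frac{687851}{-128284} + \sqrt{-109204}} = \frac{1}{\left(-687851\right) \left(- \frac{1}{128284}\right) + 2 i \sqrt{27301}} = \frac{1}{\frac{687851}{128284} + 2 i \sqrt{27301}}$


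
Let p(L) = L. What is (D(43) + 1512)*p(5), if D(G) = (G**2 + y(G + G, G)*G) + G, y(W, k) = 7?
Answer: 18525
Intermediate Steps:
D(G) = G**2 + 8*G (D(G) = (G**2 + 7*G) + G = G**2 + 8*G)
(D(43) + 1512)*p(5) = (43*(8 + 43) + 1512)*5 = (43*51 + 1512)*5 = (2193 + 1512)*5 = 3705*5 = 18525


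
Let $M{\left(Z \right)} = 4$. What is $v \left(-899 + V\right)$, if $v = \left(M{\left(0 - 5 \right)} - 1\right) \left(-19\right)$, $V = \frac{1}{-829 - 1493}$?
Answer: $\frac{39662101}{774} \approx 51243.0$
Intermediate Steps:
$V = - \frac{1}{2322}$ ($V = \frac{1}{-2322} = - \frac{1}{2322} \approx -0.00043066$)
$v = -57$ ($v = \left(4 - 1\right) \left(-19\right) = 3 \left(-19\right) = -57$)
$v \left(-899 + V\right) = - 57 \left(-899 - \frac{1}{2322}\right) = \left(-57\right) \left(- \frac{2087479}{2322}\right) = \frac{39662101}{774}$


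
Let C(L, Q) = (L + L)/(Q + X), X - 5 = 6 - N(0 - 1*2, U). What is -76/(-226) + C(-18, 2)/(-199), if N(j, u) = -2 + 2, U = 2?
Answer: 102374/292331 ≈ 0.35020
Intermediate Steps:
N(j, u) = 0
X = 11 (X = 5 + (6 - 1*0) = 5 + (6 + 0) = 5 + 6 = 11)
C(L, Q) = 2*L/(11 + Q) (C(L, Q) = (L + L)/(Q + 11) = (2*L)/(11 + Q) = 2*L/(11 + Q))
-76/(-226) + C(-18, 2)/(-199) = -76/(-226) + (2*(-18)/(11 + 2))/(-199) = -76*(-1/226) + (2*(-18)/13)*(-1/199) = 38/113 + (2*(-18)*(1/13))*(-1/199) = 38/113 - 36/13*(-1/199) = 38/113 + 36/2587 = 102374/292331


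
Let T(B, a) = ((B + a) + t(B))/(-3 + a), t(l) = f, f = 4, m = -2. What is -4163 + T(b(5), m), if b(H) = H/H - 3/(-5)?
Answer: -104093/25 ≈ -4163.7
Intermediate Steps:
b(H) = 8/5 (b(H) = 1 - 3*(-⅕) = 1 + ⅗ = 8/5)
t(l) = 4
T(B, a) = (4 + B + a)/(-3 + a) (T(B, a) = ((B + a) + 4)/(-3 + a) = (4 + B + a)/(-3 + a))
-4163 + T(b(5), m) = -4163 + (4 + 8/5 - 2)/(-3 - 2) = -4163 + (18/5)/(-5) = -4163 - ⅕*18/5 = -4163 - 18/25 = -104093/25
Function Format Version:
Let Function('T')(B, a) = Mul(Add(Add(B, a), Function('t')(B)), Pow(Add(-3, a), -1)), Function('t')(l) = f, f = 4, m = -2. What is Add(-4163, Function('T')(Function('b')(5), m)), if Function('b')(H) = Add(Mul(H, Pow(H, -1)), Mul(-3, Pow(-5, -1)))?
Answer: Rational(-104093, 25) ≈ -4163.7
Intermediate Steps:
Function('b')(H) = Rational(8, 5) (Function('b')(H) = Add(1, Mul(-3, Rational(-1, 5))) = Add(1, Rational(3, 5)) = Rational(8, 5))
Function('t')(l) = 4
Function('T')(B, a) = Mul(Pow(Add(-3, a), -1), Add(4, B, a)) (Function('T')(B, a) = Mul(Add(Add(B, a), 4), Pow(Add(-3, a), -1)) = Mul(Add(4, B, a), Pow(Add(-3, a), -1)) = Mul(Pow(Add(-3, a), -1), Add(4, B, a)))
Add(-4163, Function('T')(Function('b')(5), m)) = Add(-4163, Mul(Pow(Add(-3, -2), -1), Add(4, Rational(8, 5), -2))) = Add(-4163, Mul(Pow(-5, -1), Rational(18, 5))) = Add(-4163, Mul(Rational(-1, 5), Rational(18, 5))) = Add(-4163, Rational(-18, 25)) = Rational(-104093, 25)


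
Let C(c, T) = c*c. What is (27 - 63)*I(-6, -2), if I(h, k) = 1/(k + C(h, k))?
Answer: -18/17 ≈ -1.0588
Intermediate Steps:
C(c, T) = c²
I(h, k) = 1/(k + h²)
(27 - 63)*I(-6, -2) = (27 - 63)/(-2 + (-6)²) = -36/(-2 + 36) = -36/34 = -36*1/34 = -18/17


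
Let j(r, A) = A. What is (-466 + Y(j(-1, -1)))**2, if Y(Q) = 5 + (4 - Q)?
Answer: 207936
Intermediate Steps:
Y(Q) = 9 - Q
(-466 + Y(j(-1, -1)))**2 = (-466 + (9 - 1*(-1)))**2 = (-466 + (9 + 1))**2 = (-466 + 10)**2 = (-456)**2 = 207936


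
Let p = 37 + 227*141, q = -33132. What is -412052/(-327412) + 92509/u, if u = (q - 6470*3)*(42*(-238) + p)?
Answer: 119327427307031/94822281747648 ≈ 1.2584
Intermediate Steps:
p = 32044 (p = 37 + 32007 = 32044)
u = -1158446016 (u = (-33132 - 6470*3)*(42*(-238) + 32044) = (-33132 - 19410)*(-9996 + 32044) = -52542*22048 = -1158446016)
-412052/(-327412) + 92509/u = -412052/(-327412) + 92509/(-1158446016) = -412052*(-1/327412) + 92509*(-1/1158446016) = 103013/81853 - 92509/1158446016 = 119327427307031/94822281747648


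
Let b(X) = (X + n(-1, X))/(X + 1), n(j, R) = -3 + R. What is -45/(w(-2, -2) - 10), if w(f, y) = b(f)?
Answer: 15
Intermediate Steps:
b(X) = (-3 + 2*X)/(1 + X) (b(X) = (X + (-3 + X))/(X + 1) = (-3 + 2*X)/(1 + X))
w(f, y) = (-3 + 2*f)/(1 + f)
-45/(w(-2, -2) - 10) = -45/((-3 + 2*(-2))/(1 - 2) - 10) = -45/((-3 - 4)/(-1) - 10) = -45/(-1*(-7) - 10) = -45/(7 - 10) = -45/(-3) = -45*(-⅓) = 15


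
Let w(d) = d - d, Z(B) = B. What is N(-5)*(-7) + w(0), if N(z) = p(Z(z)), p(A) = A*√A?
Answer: 35*I*√5 ≈ 78.262*I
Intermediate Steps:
p(A) = A^(3/2)
w(d) = 0
N(z) = z^(3/2)
N(-5)*(-7) + w(0) = (-5)^(3/2)*(-7) + 0 = -5*I*√5*(-7) + 0 = 35*I*√5 + 0 = 35*I*√5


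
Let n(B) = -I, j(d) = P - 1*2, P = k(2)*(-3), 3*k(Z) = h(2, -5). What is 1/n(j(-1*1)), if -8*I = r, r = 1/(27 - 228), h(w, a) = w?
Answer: -1608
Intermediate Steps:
k(Z) = ⅔ (k(Z) = (⅓)*2 = ⅔)
r = -1/201 (r = 1/(-201) = -1/201 ≈ -0.0049751)
I = 1/1608 (I = -⅛*(-1/201) = 1/1608 ≈ 0.00062189)
P = -2 (P = (⅔)*(-3) = -2)
j(d) = -4 (j(d) = -2 - 1*2 = -2 - 2 = -4)
n(B) = -1/1608 (n(B) = -1*1/1608 = -1/1608)
1/n(j(-1*1)) = 1/(-1/1608) = -1608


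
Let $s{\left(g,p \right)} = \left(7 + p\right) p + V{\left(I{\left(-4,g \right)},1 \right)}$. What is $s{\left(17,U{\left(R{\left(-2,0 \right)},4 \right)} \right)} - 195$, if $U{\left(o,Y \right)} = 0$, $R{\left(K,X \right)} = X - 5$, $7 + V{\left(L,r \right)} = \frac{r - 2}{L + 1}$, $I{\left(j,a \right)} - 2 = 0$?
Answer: $- \frac{607}{3} \approx -202.33$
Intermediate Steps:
$I{\left(j,a \right)} = 2$ ($I{\left(j,a \right)} = 2 + 0 = 2$)
$V{\left(L,r \right)} = -7 + \frac{-2 + r}{1 + L}$ ($V{\left(L,r \right)} = -7 + \frac{r - 2}{L + 1} = -7 + \frac{-2 + r}{1 + L}$)
$R{\left(K,X \right)} = -5 + X$
$s{\left(g,p \right)} = - \frac{22}{3} + p \left(7 + p\right)$ ($s{\left(g,p \right)} = \left(7 + p\right) p + \frac{-9 + 1 - 14}{1 + 2} = p \left(7 + p\right) + \frac{-9 + 1 - 14}{3} = p \left(7 + p\right) + \frac{1}{3} \left(-22\right) = p \left(7 + p\right) - \frac{22}{3} = - \frac{22}{3} + p \left(7 + p\right)$)
$s{\left(17,U{\left(R{\left(-2,0 \right)},4 \right)} \right)} - 195 = \left(- \frac{22}{3} + 0^{2} + 7 \cdot 0\right) - 195 = \left(- \frac{22}{3} + 0 + 0\right) - 195 = - \frac{22}{3} - 195 = - \frac{607}{3}$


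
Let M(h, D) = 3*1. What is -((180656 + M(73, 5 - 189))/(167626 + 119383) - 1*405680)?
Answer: 116433630461/287009 ≈ 4.0568e+5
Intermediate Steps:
M(h, D) = 3
-((180656 + M(73, 5 - 189))/(167626 + 119383) - 1*405680) = -((180656 + 3)/(167626 + 119383) - 1*405680) = -(180659/287009 - 405680) = -1*(-116433630461/287009) = 116433630461/287009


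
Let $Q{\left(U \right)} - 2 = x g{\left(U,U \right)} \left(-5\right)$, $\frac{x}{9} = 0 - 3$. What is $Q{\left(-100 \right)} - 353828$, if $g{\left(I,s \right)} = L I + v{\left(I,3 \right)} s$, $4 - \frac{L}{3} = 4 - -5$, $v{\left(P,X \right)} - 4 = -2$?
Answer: $-178326$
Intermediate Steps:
$v{\left(P,X \right)} = 2$ ($v{\left(P,X \right)} = 4 - 2 = 2$)
$x = -27$ ($x = 9 \left(0 - 3\right) = 9 \left(-3\right) = -27$)
$L = -15$ ($L = 12 - 3 \left(4 - -5\right) = 12 - 3 \left(4 + 5\right) = 12 - 27 = -15$)
$g{\left(I,s \right)} = - 15 I + 2 s$
$Q{\left(U \right)} = 2 - 1755 U$ ($Q{\left(U \right)} = 2 + - 27 \left(- 15 U + 2 U\right) \left(-5\right) = 2 + - 27 \left(- 13 U\right) \left(-5\right) = 2 + 351 U \left(-5\right) = 2 - 1755 U$)
$Q{\left(-100 \right)} - 353828 = \left(2 - -175500\right) - 353828 = \left(2 + 175500\right) - 353828 = 175502 - 353828 = -178326$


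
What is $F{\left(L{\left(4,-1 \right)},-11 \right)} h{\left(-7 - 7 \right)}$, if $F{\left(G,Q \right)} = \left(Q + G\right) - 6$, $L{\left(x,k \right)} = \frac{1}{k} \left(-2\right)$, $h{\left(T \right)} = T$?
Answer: $210$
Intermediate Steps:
$L{\left(x,k \right)} = - \frac{2}{k}$
$F{\left(G,Q \right)} = -6 + G + Q$ ($F{\left(G,Q \right)} = \left(G + Q\right) - 6 = -6 + G + Q$)
$F{\left(L{\left(4,-1 \right)},-11 \right)} h{\left(-7 - 7 \right)} = \left(-6 - \frac{2}{-1} - 11\right) \left(-7 - 7\right) = \left(-6 - -2 - 11\right) \left(-14\right) = \left(-6 + 2 - 11\right) \left(-14\right) = \left(-15\right) \left(-14\right) = 210$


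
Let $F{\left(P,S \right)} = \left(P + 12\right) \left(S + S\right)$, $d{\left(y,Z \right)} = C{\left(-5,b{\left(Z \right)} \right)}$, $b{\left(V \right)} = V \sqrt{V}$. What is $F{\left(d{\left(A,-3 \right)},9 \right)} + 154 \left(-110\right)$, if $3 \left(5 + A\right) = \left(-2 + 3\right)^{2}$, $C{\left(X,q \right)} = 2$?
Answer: $-16688$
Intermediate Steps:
$b{\left(V \right)} = V^{\frac{3}{2}}$
$A = - \frac{14}{3}$ ($A = -5 + \frac{\left(-2 + 3\right)^{2}}{3} = -5 + \frac{1^{2}}{3} = -5 + \frac{1}{3} \cdot 1 = -5 + \frac{1}{3} = - \frac{14}{3} \approx -4.6667$)
$d{\left(y,Z \right)} = 2$
$F{\left(P,S \right)} = 2 S \left(12 + P\right)$ ($F{\left(P,S \right)} = \left(12 + P\right) 2 S = 2 S \left(12 + P\right)$)
$F{\left(d{\left(A,-3 \right)},9 \right)} + 154 \left(-110\right) = 2 \cdot 9 \left(12 + 2\right) + 154 \left(-110\right) = 2 \cdot 9 \cdot 14 - 16940 = 252 - 16940 = -16688$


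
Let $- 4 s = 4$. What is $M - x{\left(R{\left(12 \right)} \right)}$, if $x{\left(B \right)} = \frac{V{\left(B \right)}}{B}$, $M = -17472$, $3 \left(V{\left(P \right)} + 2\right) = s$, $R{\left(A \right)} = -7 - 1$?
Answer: $- \frac{419335}{24} \approx -17472.0$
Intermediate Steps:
$R{\left(A \right)} = -8$ ($R{\left(A \right)} = -7 - 1 = -8$)
$s = -1$ ($s = \left(- \frac{1}{4}\right) 4 = -1$)
$V{\left(P \right)} = - \frac{7}{3}$ ($V{\left(P \right)} = -2 + \frac{1}{3} \left(-1\right) = -2 - \frac{1}{3} = - \frac{7}{3}$)
$x{\left(B \right)} = - \frac{7}{3 B}$
$M - x{\left(R{\left(12 \right)} \right)} = -17472 - - \frac{7}{3 \left(-8\right)} = -17472 - \left(- \frac{7}{3}\right) \left(- \frac{1}{8}\right) = -17472 - \frac{7}{24} = - \frac{419335}{24}$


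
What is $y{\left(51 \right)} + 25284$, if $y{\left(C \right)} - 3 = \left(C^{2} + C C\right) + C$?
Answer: $30540$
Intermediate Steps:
$y{\left(C \right)} = 3 + C + 2 C^{2}$ ($y{\left(C \right)} = 3 + \left(\left(C^{2} + C C\right) + C\right) = 3 + \left(\left(C^{2} + C^{2}\right) + C\right) = 3 + \left(2 C^{2} + C\right) = 3 + \left(C + 2 C^{2}\right) = 3 + C + 2 C^{2}$)
$y{\left(51 \right)} + 25284 = \left(3 + 51 + 2 \cdot 51^{2}\right) + 25284 = \left(3 + 51 + 2 \cdot 2601\right) + 25284 = \left(3 + 51 + 5202\right) + 25284 = 5256 + 25284 = 30540$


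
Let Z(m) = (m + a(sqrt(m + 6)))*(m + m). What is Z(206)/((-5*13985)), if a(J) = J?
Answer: -84872/69925 - 824*sqrt(53)/69925 ≈ -1.2995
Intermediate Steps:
Z(m) = 2*m*(m + sqrt(6 + m)) (Z(m) = (m + sqrt(m + 6))*(m + m) = (m + sqrt(6 + m))*(2*m) = 2*m*(m + sqrt(6 + m)))
Z(206)/((-5*13985)) = (2*206*(206 + sqrt(6 + 206)))/((-5*13985)) = (2*206*(206 + sqrt(212)))/(-69925) = (2*206*(206 + 2*sqrt(53)))*(-1/69925) = (84872 + 824*sqrt(53))*(-1/69925) = -84872/69925 - 824*sqrt(53)/69925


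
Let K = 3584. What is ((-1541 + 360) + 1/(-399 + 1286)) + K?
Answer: 2131462/887 ≈ 2403.0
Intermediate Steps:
((-1541 + 360) + 1/(-399 + 1286)) + K = ((-1541 + 360) + 1/(-399 + 1286)) + 3584 = (-1181 + 1/887) + 3584 = -1047546/887 + 3584 = 2131462/887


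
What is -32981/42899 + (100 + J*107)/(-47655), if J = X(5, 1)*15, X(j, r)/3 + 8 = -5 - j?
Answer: 428411375/408870369 ≈ 1.0478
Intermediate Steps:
X(j, r) = -39 - 3*j (X(j, r) = -24 + 3*(-5 - j) = -24 + (-15 - 3*j) = -39 - 3*j)
J = -810 (J = (-39 - 3*5)*15 = (-39 - 15)*15 = -54*15 = -810)
-32981/42899 + (100 + J*107)/(-47655) = -32981/42899 + (100 - 810*107)/(-47655) = -32981*1/42899 + (100 - 86670)*(-1/47655) = -32981/42899 - 86570*(-1/47655) = -32981/42899 + 17314/9531 = 428411375/408870369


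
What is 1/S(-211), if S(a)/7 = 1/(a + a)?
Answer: -422/7 ≈ -60.286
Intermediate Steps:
S(a) = 7/(2*a) (S(a) = 7/(a + a) = 7/((2*a)) = 7*(1/(2*a)) = 7/(2*a))
1/S(-211) = 1/((7/2)/(-211)) = 1/((7/2)*(-1/211)) = 1/(-7/422) = -422/7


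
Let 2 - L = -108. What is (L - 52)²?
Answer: 3364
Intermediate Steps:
L = 110 (L = 2 - 1*(-108) = 2 + 108 = 110)
(L - 52)² = (110 - 52)² = 58² = 3364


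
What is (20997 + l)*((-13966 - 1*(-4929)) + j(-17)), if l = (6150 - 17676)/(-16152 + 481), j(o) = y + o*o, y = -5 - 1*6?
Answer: -2882197238367/15671 ≈ -1.8392e+8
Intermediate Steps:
y = -11 (y = -5 - 6 = -11)
j(o) = -11 + o² (j(o) = -11 + o*o = -11 + o²)
l = 11526/15671 (l = -11526/(-15671) = -11526*(-1/15671) = 11526/15671 ≈ 0.73550)
(20997 + l)*((-13966 - 1*(-4929)) + j(-17)) = (20997 + 11526/15671)*((-13966 - 1*(-4929)) + (-11 + (-17)²)) = 329055513*((-13966 + 4929) + (-11 + 289))/15671 = 329055513*(-9037 + 278)/15671 = (329055513/15671)*(-8759) = -2882197238367/15671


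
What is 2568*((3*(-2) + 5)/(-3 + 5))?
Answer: -1284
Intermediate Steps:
2568*((3*(-2) + 5)/(-3 + 5)) = 2568*((-6 + 5)/2) = 2568*(-1*½) = 2568*(-½) = -1284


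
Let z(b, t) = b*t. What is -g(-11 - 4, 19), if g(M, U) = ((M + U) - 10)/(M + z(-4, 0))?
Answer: -⅖ ≈ -0.40000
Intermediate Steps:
g(M, U) = (-10 + M + U)/M (g(M, U) = ((M + U) - 10)/(M - 4*0) = (-10 + M + U)/(M + 0) = (-10 + M + U)/M)
-g(-11 - 4, 19) = -(-10 + (-11 - 4) + 19)/(-11 - 4) = -(-10 - 15 + 19)/(-15) = -(-1)*(-6)/15 = -1*⅖ = -⅖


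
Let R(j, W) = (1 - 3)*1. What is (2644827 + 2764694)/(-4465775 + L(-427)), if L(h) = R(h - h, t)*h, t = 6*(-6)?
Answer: -5409521/4464921 ≈ -1.2116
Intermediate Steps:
t = -36
R(j, W) = -2 (R(j, W) = -2*1 = -2)
L(h) = -2*h
(2644827 + 2764694)/(-4465775 + L(-427)) = (2644827 + 2764694)/(-4465775 - 2*(-427)) = 5409521/(-4465775 + 854) = 5409521/(-4464921) = 5409521*(-1/4464921) = -5409521/4464921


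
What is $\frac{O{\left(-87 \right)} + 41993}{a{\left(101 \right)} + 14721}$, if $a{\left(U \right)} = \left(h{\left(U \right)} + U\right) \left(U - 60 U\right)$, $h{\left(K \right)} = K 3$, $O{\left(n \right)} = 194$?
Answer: $- \frac{42187}{2392715} \approx -0.017631$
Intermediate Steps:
$h{\left(K \right)} = 3 K$
$a{\left(U \right)} = - 236 U^{2}$ ($a{\left(U \right)} = \left(3 U + U\right) \left(U - 60 U\right) = 4 U \left(- 59 U\right) = - 236 U^{2}$)
$\frac{O{\left(-87 \right)} + 41993}{a{\left(101 \right)} + 14721} = \frac{194 + 41993}{- 236 \cdot 101^{2} + 14721} = \frac{42187}{\left(-236\right) 10201 + 14721} = \frac{42187}{-2407436 + 14721} = \frac{42187}{-2392715} = 42187 \left(- \frac{1}{2392715}\right) = - \frac{42187}{2392715}$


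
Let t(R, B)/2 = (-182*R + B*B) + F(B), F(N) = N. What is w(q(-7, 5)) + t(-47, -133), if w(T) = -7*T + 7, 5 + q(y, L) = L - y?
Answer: 52178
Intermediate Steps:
q(y, L) = -5 + L - y (q(y, L) = -5 + (L - y) = -5 + L - y)
w(T) = 7 - 7*T
t(R, B) = -364*R + 2*B + 2*B**2 (t(R, B) = 2*((-182*R + B*B) + B) = 2*((-182*R + B**2) + B) = 2*((B**2 - 182*R) + B) = 2*(B + B**2 - 182*R) = -364*R + 2*B + 2*B**2)
w(q(-7, 5)) + t(-47, -133) = (7 - 7*(-5 + 5 - 1*(-7))) + (-364*(-47) + 2*(-133) + 2*(-133)**2) = (7 - 7*(-5 + 5 + 7)) + (17108 - 266 + 2*17689) = (7 - 7*7) + (17108 - 266 + 35378) = (7 - 49) + 52220 = -42 + 52220 = 52178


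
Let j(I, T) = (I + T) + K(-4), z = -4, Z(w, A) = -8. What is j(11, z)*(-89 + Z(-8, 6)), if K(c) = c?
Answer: -291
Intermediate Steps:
j(I, T) = -4 + I + T (j(I, T) = (I + T) - 4 = -4 + I + T)
j(11, z)*(-89 + Z(-8, 6)) = (-4 + 11 - 4)*(-89 - 8) = 3*(-97) = -291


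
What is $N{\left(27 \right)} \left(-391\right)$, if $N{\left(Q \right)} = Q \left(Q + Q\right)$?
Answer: $-570078$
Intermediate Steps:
$N{\left(Q \right)} = 2 Q^{2}$ ($N{\left(Q \right)} = Q 2 Q = 2 Q^{2}$)
$N{\left(27 \right)} \left(-391\right) = 2 \cdot 27^{2} \left(-391\right) = 2 \cdot 729 \left(-391\right) = 1458 \left(-391\right) = -570078$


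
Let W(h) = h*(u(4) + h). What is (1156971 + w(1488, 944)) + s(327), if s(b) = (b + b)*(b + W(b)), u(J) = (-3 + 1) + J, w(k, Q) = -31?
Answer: 71730080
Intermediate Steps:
u(J) = -2 + J
W(h) = h*(2 + h) (W(h) = h*((-2 + 4) + h) = h*(2 + h))
s(b) = 2*b*(b + b*(2 + b)) (s(b) = (b + b)*(b + b*(2 + b)) = (2*b)*(b + b*(2 + b)) = 2*b*(b + b*(2 + b)))
(1156971 + w(1488, 944)) + s(327) = (1156971 - 31) + 2*327²*(3 + 327) = 1156940 + 2*106929*330 = 1156940 + 70573140 = 71730080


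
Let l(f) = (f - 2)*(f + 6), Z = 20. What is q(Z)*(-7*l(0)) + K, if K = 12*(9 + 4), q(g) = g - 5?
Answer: 1416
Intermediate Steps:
q(g) = -5 + g
l(f) = (-2 + f)*(6 + f)
K = 156 (K = 12*13 = 156)
q(Z)*(-7*l(0)) + K = (-5 + 20)*(-7*(-12 + 0² + 4*0)) + 156 = 15*(-7*(-12 + 0 + 0)) + 156 = 15*(-7*(-12)) + 156 = 15*84 + 156 = 1260 + 156 = 1416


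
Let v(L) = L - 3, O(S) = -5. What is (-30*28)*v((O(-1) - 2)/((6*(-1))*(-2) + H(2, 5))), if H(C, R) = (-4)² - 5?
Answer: 63840/23 ≈ 2775.7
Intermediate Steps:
H(C, R) = 11 (H(C, R) = 16 - 5 = 11)
v(L) = -3 + L
(-30*28)*v((O(-1) - 2)/((6*(-1))*(-2) + H(2, 5))) = (-30*28)*(-3 + (-5 - 2)/((6*(-1))*(-2) + 11)) = -840*(-3 - 7/(-6*(-2) + 11)) = -840*(-3 - 7/(12 + 11)) = -840*(-3 - 7/23) = -840*(-76/23) = 63840/23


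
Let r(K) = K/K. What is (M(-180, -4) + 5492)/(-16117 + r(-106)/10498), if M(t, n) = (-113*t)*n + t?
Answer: 16292896/3452985 ≈ 4.7185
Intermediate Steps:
r(K) = 1
M(t, n) = t - 113*n*t (M(t, n) = -113*n*t + t = t - 113*n*t)
(M(-180, -4) + 5492)/(-16117 + r(-106)/10498) = (-180*(1 - 113*(-4)) + 5492)/(-16117 + 1/10498) = (-180*(1 + 452) + 5492)/(-16117 + 1*(1/10498)) = (-180*453 + 5492)/(-16117 + 1/10498) = (-81540 + 5492)/(-169196265/10498) = -76048*(-10498/169196265) = 16292896/3452985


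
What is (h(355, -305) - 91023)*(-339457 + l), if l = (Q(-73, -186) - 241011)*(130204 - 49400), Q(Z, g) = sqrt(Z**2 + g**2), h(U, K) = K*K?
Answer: -38988934586602 + 808848040*sqrt(1597) ≈ -3.8957e+13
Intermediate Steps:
h(U, K) = K**2
l = -19474652844 + 404020*sqrt(1597) (l = (sqrt((-73)**2 + (-186)**2) - 241011)*(130204 - 49400) = (sqrt(5329 + 34596) - 241011)*80804 = (sqrt(39925) - 241011)*80804 = (5*sqrt(1597) - 241011)*80804 = (-241011 + 5*sqrt(1597))*80804 = -19474652844 + 404020*sqrt(1597) ≈ -1.9458e+10)
(h(355, -305) - 91023)*(-339457 + l) = ((-305)**2 - 91023)*(-339457 + (-19474652844 + 404020*sqrt(1597))) = (93025 - 91023)*(-19474992301 + 404020*sqrt(1597)) = 2002*(-19474992301 + 404020*sqrt(1597)) = -38988934586602 + 808848040*sqrt(1597)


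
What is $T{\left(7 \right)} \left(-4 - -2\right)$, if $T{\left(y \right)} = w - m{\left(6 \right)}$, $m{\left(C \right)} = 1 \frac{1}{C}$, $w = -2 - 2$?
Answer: $\frac{25}{3} \approx 8.3333$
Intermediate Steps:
$w = -4$ ($w = -2 - 2 = -4$)
$m{\left(C \right)} = \frac{1}{C}$
$T{\left(y \right)} = - \frac{25}{6}$ ($T{\left(y \right)} = -4 - \frac{1}{6} = - \frac{25}{6}$)
$T{\left(7 \right)} \left(-4 - -2\right) = - \frac{25 \left(-4 - -2\right)}{6} = - \frac{25 \left(-4 + 2\right)}{6} = \left(- \frac{25}{6}\right) \left(-2\right) = \frac{25}{3}$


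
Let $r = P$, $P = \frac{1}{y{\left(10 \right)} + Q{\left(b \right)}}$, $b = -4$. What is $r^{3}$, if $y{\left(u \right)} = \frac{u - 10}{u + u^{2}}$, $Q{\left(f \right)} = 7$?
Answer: $\frac{1}{343} \approx 0.0029155$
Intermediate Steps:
$y{\left(u \right)} = \frac{-10 + u}{u + u^{2}}$
$P = \frac{1}{7}$ ($P = \frac{1}{\frac{-10 + 10}{10 \left(1 + 10\right)} + 7} = \frac{1}{\frac{1}{10} \cdot \frac{1}{11} \cdot 0 + 7} = \frac{1}{0 + 7} = \frac{1}{7} \approx 0.14286$)
$r = \frac{1}{7} \approx 0.14286$
$r^{3} = \left(\frac{1}{7}\right)^{3} = \frac{1}{343}$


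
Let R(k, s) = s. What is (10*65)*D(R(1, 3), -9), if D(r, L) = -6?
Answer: -3900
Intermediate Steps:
(10*65)*D(R(1, 3), -9) = (10*65)*(-6) = 650*(-6) = -3900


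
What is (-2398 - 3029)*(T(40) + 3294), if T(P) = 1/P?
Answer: -715066947/40 ≈ -1.7877e+7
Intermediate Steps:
(-2398 - 3029)*(T(40) + 3294) = (-2398 - 3029)*(1/40 + 3294) = -5427*(1/40 + 3294) = -5427*131761/40 = -715066947/40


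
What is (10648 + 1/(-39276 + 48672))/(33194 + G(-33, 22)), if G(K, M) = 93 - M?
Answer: 100048609/312557940 ≈ 0.32010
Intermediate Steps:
(10648 + 1/(-39276 + 48672))/(33194 + G(-33, 22)) = (10648 + 1/(-39276 + 48672))/(33194 + (93 - 1*22)) = (10648 + 1/9396)/(33194 + (93 - 22)) = (10648 + 1/9396)/(33194 + 71) = (100048609/9396)/33265 = (100048609/9396)*(1/33265) = 100048609/312557940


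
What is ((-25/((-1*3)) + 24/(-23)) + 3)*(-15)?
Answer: -3550/23 ≈ -154.35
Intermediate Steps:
((-25/((-1*3)) + 24/(-23)) + 3)*(-15) = ((-25/(-3) + 24*(-1/23)) + 3)*(-15) = ((-25*(-⅓) - 24/23) + 3)*(-15) = ((25/3 - 24/23) + 3)*(-15) = (503/69 + 3)*(-15) = (710/69)*(-15) = -3550/23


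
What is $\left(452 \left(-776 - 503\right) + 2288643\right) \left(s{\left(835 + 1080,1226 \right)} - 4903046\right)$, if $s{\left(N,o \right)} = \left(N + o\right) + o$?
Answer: $-8379361883265$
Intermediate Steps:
$s{\left(N,o \right)} = N + 2 o$
$\left(452 \left(-776 - 503\right) + 2288643\right) \left(s{\left(835 + 1080,1226 \right)} - 4903046\right) = \left(452 \left(-776 - 503\right) + 2288643\right) \left(\left(\left(835 + 1080\right) + 2 \cdot 1226\right) - 4903046\right) = \left(452 \left(-1279\right) + 2288643\right) \left(\left(1915 + 2452\right) - 4903046\right) = \left(-578108 + 2288643\right) \left(4367 - 4903046\right) = 1710535 \left(-4898679\right) = -8379361883265$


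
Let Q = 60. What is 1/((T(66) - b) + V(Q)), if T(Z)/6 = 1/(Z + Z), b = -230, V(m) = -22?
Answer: 22/4577 ≈ 0.0048066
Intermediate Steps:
T(Z) = 3/Z (T(Z) = 6/(Z + Z) = 6/((2*Z)) = 6*(1/(2*Z)) = 3/Z)
1/((T(66) - b) + V(Q)) = 1/((3/66 - 1*(-230)) - 22) = 1/((3*(1/66) + 230) - 22) = 1/((1/22 + 230) - 22) = 1/(5061/22 - 22) = 1/(4577/22) = 22/4577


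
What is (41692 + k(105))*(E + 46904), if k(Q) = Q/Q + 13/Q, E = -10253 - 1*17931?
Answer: 5463466944/7 ≈ 7.8049e+8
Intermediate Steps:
E = -28184 (E = -10253 - 17931 = -28184)
k(Q) = 1 + 13/Q
(41692 + k(105))*(E + 46904) = (41692 + (13 + 105)/105)*(-28184 + 46904) = (41692 + (1/105)*118)*18720 = (41692 + 118/105)*18720 = (4377778/105)*18720 = 5463466944/7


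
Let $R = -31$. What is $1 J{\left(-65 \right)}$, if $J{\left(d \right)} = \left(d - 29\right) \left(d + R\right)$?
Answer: $9024$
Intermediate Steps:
$J{\left(d \right)} = \left(-31 + d\right) \left(-29 + d\right)$ ($J{\left(d \right)} = \left(d - 29\right) \left(d - 31\right) = \left(-29 + d\right) \left(-31 + d\right) = \left(-31 + d\right) \left(-29 + d\right)$)
$1 J{\left(-65 \right)} = 1 \left(899 + \left(-65\right)^{2} - -3900\right) = 1 \left(899 + 4225 + 3900\right) = 1 \cdot 9024 = 9024$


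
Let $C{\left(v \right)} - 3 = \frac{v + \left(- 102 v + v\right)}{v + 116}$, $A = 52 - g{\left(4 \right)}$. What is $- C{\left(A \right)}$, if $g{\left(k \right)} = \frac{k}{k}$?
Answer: $\frac{4599}{167} \approx 27.539$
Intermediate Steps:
$g{\left(k \right)} = 1$
$A = 51$ ($A = 52 - 1 = 51$)
$C{\left(v \right)} = 3 - \frac{100 v}{116 + v}$ ($C{\left(v \right)} = 3 + \frac{v + \left(- 102 v + v\right)}{v + 116} = 3 + \frac{v - 101 v}{116 + v} = 3 + \frac{\left(-100\right) v}{116 + v} = 3 - \frac{100 v}{116 + v}$)
$- C{\left(A \right)} = - \frac{348 - 4947}{116 + 51} = - \frac{348 - 4947}{167} = - \frac{-4599}{167} = \left(-1\right) \left(- \frac{4599}{167}\right) = \frac{4599}{167}$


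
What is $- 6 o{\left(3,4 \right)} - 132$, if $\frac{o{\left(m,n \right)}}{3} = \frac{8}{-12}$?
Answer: $-120$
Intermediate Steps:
$o{\left(m,n \right)} = -2$ ($o{\left(m,n \right)} = 3 \frac{8}{-12} = 3 \cdot 8 \left(- \frac{1}{12}\right) = 3 \left(- \frac{2}{3}\right) = -2$)
$- 6 o{\left(3,4 \right)} - 132 = \left(-6\right) \left(-2\right) - 132 = 12 - 132 = -120$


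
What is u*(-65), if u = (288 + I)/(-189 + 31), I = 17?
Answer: 19825/158 ≈ 125.47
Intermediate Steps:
u = -305/158 (u = (288 + 17)/(-189 + 31) = 305/(-158) = 305*(-1/158) = -305/158 ≈ -1.9304)
u*(-65) = -305/158*(-65) = 19825/158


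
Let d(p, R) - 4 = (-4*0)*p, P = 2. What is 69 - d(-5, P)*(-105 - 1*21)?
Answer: 573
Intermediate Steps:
d(p, R) = 4 (d(p, R) = 4 + (-4*0)*p = 4 + 0*p = 4 + 0 = 4)
69 - d(-5, P)*(-105 - 1*21) = 69 - 4*(-105 - 1*21) = 69 - 4*(-105 - 21) = 69 - 4*(-126) = 69 - 1*(-504) = 69 + 504 = 573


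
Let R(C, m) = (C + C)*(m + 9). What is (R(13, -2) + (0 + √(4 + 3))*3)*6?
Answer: 1092 + 18*√7 ≈ 1139.6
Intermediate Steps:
R(C, m) = 2*C*(9 + m) (R(C, m) = (2*C)*(9 + m) = 2*C*(9 + m))
(R(13, -2) + (0 + √(4 + 3))*3)*6 = (2*13*(9 - 2) + (0 + √(4 + 3))*3)*6 = (2*13*7 + (0 + √7)*3)*6 = (182 + √7*3)*6 = (182 + 3*√7)*6 = 1092 + 18*√7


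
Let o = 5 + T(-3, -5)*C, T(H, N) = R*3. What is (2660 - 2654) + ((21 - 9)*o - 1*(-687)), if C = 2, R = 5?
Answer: 1113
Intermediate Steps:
T(H, N) = 15 (T(H, N) = 5*3 = 15)
o = 35 (o = 5 + 15*2 = 5 + 30 = 35)
(2660 - 2654) + ((21 - 9)*o - 1*(-687)) = (2660 - 2654) + ((21 - 9)*35 - 1*(-687)) = 6 + (12*35 + 687) = 6 + (420 + 687) = 6 + 1107 = 1113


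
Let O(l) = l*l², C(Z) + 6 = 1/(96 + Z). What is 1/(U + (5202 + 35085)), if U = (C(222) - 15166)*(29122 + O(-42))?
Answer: 159/108480023318 ≈ 1.4657e-9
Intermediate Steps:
C(Z) = -6 + 1/(96 + Z)
O(l) = l³
U = 108473617685/159 (U = ((-575 - 6*222)/(96 + 222) - 15166)*(29122 + (-42)³) = ((-575 - 1332)/318 - 15166)*(29122 - 74088) = ((1/318)*(-1907) - 15166)*(-44966) = (-1907/318 - 15166)*(-44966) = -4824695/318*(-44966) = 108473617685/159 ≈ 6.8222e+8)
1/(U + (5202 + 35085)) = 1/(108473617685/159 + (5202 + 35085)) = 1/(108473617685/159 + 40287) = 1/(108480023318/159) = 159/108480023318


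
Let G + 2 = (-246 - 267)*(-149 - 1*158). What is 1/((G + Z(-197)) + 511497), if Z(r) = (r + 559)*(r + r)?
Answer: 1/526358 ≈ 1.8998e-6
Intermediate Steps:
Z(r) = 2*r*(559 + r) (Z(r) = (559 + r)*(2*r) = 2*r*(559 + r))
G = 157489 (G = -2 + (-246 - 267)*(-149 - 1*158) = -2 - 513*(-149 - 158) = -2 - 513*(-307) = -2 + 157491 = 157489)
1/((G + Z(-197)) + 511497) = 1/((157489 + 2*(-197)*(559 - 197)) + 511497) = 1/((157489 + 2*(-197)*362) + 511497) = 1/((157489 - 142628) + 511497) = 1/(14861 + 511497) = 1/526358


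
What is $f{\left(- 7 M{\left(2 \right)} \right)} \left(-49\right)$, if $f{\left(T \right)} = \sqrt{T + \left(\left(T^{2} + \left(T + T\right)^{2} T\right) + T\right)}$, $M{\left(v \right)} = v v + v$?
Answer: $- 196 i \sqrt{18417} \approx - 26599.0 i$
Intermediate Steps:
$M{\left(v \right)} = v + v^{2}$ ($M{\left(v \right)} = v^{2} + v = v + v^{2}$)
$f{\left(T \right)} = \sqrt{T^{2} + 2 T + 4 T^{3}}$ ($f{\left(T \right)} = \sqrt{T + \left(\left(T^{2} + \left(2 T\right)^{2} T\right) + T\right)} = \sqrt{T + \left(\left(T^{2} + 4 T^{2} T\right) + T\right)} = \sqrt{T + \left(\left(T^{2} + 4 T^{3}\right) + T\right)} = \sqrt{T + \left(T + T^{2} + 4 T^{3}\right)} = \sqrt{T^{2} + 2 T + 4 T^{3}}$)
$f{\left(- 7 M{\left(2 \right)} \right)} \left(-49\right) = \sqrt{- 7 \cdot 2 \left(1 + 2\right) \left(2 - 7 \cdot 2 \left(1 + 2\right) + 4 \left(- 7 \cdot 2 \left(1 + 2\right)\right)^{2}\right)} \left(-49\right) = \sqrt{- 7 \cdot 2 \cdot 3 \left(2 - 7 \cdot 2 \cdot 3 + 4 \left(- 7 \cdot 2 \cdot 3\right)^{2}\right)} \left(-49\right) = \sqrt{\left(-7\right) 6 \left(2 - 42 + 4 \left(\left(-7\right) 6\right)^{2}\right)} \left(-49\right) = \sqrt{- 42 \left(2 - 42 + 4 \left(-42\right)^{2}\right)} \left(-49\right) = \sqrt{- 42 \left(2 - 42 + 4 \cdot 1764\right)} \left(-49\right) = \sqrt{- 42 \left(2 - 42 + 7056\right)} \left(-49\right) = \sqrt{\left(-42\right) 7016} \left(-49\right) = \sqrt{-294672} \left(-49\right) = 4 i \sqrt{18417} \left(-49\right) = - 196 i \sqrt{18417}$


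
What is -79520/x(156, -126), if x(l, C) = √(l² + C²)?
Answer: -39760*√1117/3351 ≈ -396.55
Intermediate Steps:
x(l, C) = √(C² + l²)
-79520/x(156, -126) = -79520/√((-126)² + 156²) = -79520/√(15876 + 24336) = -79520*√1117/6702 = -39760*√1117/3351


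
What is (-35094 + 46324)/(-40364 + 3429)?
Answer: -2246/7387 ≈ -0.30405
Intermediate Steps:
(-35094 + 46324)/(-40364 + 3429) = 11230/(-36935) = 11230*(-1/36935) = -2246/7387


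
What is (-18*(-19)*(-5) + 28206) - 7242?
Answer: 19254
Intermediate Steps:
(-18*(-19)*(-5) + 28206) - 7242 = (342*(-5) + 28206) - 7242 = (-1710 + 28206) - 7242 = 26496 - 7242 = 19254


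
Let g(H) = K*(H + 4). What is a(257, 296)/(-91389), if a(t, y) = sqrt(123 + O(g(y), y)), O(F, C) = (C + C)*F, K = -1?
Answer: -I*sqrt(177477)/91389 ≈ -0.0046097*I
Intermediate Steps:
g(H) = -4 - H (g(H) = -(H + 4) = -(4 + H) = -4 - H)
O(F, C) = 2*C*F (O(F, C) = (2*C)*F = 2*C*F)
a(t, y) = sqrt(123 + 2*y*(-4 - y))
a(257, 296)/(-91389) = sqrt(123 - 2*296*(4 + 296))/(-91389) = sqrt(123 - 2*296*300)*(-1/91389) = sqrt(123 - 177600)*(-1/91389) = sqrt(-177477)*(-1/91389) = (I*sqrt(177477))*(-1/91389) = -I*sqrt(177477)/91389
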